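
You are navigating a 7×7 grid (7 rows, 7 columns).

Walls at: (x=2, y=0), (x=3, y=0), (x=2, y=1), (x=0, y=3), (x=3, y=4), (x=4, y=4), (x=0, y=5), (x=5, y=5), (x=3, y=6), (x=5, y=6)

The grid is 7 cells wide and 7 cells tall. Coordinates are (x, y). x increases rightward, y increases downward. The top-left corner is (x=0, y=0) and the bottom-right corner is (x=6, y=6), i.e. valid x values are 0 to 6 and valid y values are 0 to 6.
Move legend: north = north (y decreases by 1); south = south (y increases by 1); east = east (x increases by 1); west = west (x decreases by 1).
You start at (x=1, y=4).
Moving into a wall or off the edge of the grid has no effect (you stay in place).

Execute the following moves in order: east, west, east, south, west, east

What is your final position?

Start: (x=1, y=4)
  east (east): (x=1, y=4) -> (x=2, y=4)
  west (west): (x=2, y=4) -> (x=1, y=4)
  east (east): (x=1, y=4) -> (x=2, y=4)
  south (south): (x=2, y=4) -> (x=2, y=5)
  west (west): (x=2, y=5) -> (x=1, y=5)
  east (east): (x=1, y=5) -> (x=2, y=5)
Final: (x=2, y=5)

Answer: Final position: (x=2, y=5)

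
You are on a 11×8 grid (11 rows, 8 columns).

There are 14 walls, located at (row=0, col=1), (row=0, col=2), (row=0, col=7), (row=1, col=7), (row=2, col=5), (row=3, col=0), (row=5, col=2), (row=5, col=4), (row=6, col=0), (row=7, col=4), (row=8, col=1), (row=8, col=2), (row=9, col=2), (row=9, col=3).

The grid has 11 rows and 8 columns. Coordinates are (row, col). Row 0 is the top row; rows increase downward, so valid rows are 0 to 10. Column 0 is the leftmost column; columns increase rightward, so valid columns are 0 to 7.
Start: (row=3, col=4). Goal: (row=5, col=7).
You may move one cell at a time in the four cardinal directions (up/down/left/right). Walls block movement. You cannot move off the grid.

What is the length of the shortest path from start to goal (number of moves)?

Answer: Shortest path length: 5

Derivation:
BFS from (row=3, col=4) until reaching (row=5, col=7):
  Distance 0: (row=3, col=4)
  Distance 1: (row=2, col=4), (row=3, col=3), (row=3, col=5), (row=4, col=4)
  Distance 2: (row=1, col=4), (row=2, col=3), (row=3, col=2), (row=3, col=6), (row=4, col=3), (row=4, col=5)
  Distance 3: (row=0, col=4), (row=1, col=3), (row=1, col=5), (row=2, col=2), (row=2, col=6), (row=3, col=1), (row=3, col=7), (row=4, col=2), (row=4, col=6), (row=5, col=3), (row=5, col=5)
  Distance 4: (row=0, col=3), (row=0, col=5), (row=1, col=2), (row=1, col=6), (row=2, col=1), (row=2, col=7), (row=4, col=1), (row=4, col=7), (row=5, col=6), (row=6, col=3), (row=6, col=5)
  Distance 5: (row=0, col=6), (row=1, col=1), (row=2, col=0), (row=4, col=0), (row=5, col=1), (row=5, col=7), (row=6, col=2), (row=6, col=4), (row=6, col=6), (row=7, col=3), (row=7, col=5)  <- goal reached here
One shortest path (5 moves): (row=3, col=4) -> (row=3, col=5) -> (row=3, col=6) -> (row=3, col=7) -> (row=4, col=7) -> (row=5, col=7)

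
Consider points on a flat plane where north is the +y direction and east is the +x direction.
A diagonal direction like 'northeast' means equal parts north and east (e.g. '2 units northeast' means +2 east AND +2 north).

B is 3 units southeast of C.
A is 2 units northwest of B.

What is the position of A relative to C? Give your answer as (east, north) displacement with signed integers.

Answer: A is at (east=1, north=-1) relative to C.

Derivation:
Place C at the origin (east=0, north=0).
  B is 3 units southeast of C: delta (east=+3, north=-3); B at (east=3, north=-3).
  A is 2 units northwest of B: delta (east=-2, north=+2); A at (east=1, north=-1).
Therefore A relative to C: (east=1, north=-1).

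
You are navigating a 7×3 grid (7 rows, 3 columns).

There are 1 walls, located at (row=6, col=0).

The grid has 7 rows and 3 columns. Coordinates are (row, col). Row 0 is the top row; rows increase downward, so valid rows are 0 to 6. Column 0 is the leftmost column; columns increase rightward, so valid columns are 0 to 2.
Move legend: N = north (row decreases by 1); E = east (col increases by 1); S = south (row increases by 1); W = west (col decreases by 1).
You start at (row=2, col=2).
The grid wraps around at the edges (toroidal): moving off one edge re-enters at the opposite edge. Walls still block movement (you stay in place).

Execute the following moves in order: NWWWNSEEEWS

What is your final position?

Answer: Final position: (row=2, col=1)

Derivation:
Start: (row=2, col=2)
  N (north): (row=2, col=2) -> (row=1, col=2)
  W (west): (row=1, col=2) -> (row=1, col=1)
  W (west): (row=1, col=1) -> (row=1, col=0)
  W (west): (row=1, col=0) -> (row=1, col=2)
  N (north): (row=1, col=2) -> (row=0, col=2)
  S (south): (row=0, col=2) -> (row=1, col=2)
  E (east): (row=1, col=2) -> (row=1, col=0)
  E (east): (row=1, col=0) -> (row=1, col=1)
  E (east): (row=1, col=1) -> (row=1, col=2)
  W (west): (row=1, col=2) -> (row=1, col=1)
  S (south): (row=1, col=1) -> (row=2, col=1)
Final: (row=2, col=1)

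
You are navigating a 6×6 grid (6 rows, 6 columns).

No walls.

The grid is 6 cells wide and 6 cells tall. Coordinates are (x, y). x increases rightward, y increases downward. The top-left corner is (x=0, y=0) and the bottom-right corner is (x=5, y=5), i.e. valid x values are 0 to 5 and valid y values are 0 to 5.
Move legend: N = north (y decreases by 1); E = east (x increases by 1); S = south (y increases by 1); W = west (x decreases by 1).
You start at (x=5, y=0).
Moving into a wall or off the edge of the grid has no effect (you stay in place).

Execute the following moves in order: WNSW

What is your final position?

Start: (x=5, y=0)
  W (west): (x=5, y=0) -> (x=4, y=0)
  N (north): blocked, stay at (x=4, y=0)
  S (south): (x=4, y=0) -> (x=4, y=1)
  W (west): (x=4, y=1) -> (x=3, y=1)
Final: (x=3, y=1)

Answer: Final position: (x=3, y=1)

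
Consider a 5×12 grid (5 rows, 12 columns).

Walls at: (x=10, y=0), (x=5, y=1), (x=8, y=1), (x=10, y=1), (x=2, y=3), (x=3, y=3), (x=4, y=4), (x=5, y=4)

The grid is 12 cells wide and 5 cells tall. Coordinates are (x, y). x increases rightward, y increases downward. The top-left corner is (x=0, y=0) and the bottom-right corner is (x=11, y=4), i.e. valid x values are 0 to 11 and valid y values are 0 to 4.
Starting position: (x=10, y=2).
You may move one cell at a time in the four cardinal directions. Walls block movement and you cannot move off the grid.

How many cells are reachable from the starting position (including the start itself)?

BFS flood-fill from (x=10, y=2):
  Distance 0: (x=10, y=2)
  Distance 1: (x=9, y=2), (x=11, y=2), (x=10, y=3)
  Distance 2: (x=9, y=1), (x=11, y=1), (x=8, y=2), (x=9, y=3), (x=11, y=3), (x=10, y=4)
  Distance 3: (x=9, y=0), (x=11, y=0), (x=7, y=2), (x=8, y=3), (x=9, y=4), (x=11, y=4)
  Distance 4: (x=8, y=0), (x=7, y=1), (x=6, y=2), (x=7, y=3), (x=8, y=4)
  Distance 5: (x=7, y=0), (x=6, y=1), (x=5, y=2), (x=6, y=3), (x=7, y=4)
  Distance 6: (x=6, y=0), (x=4, y=2), (x=5, y=3), (x=6, y=4)
  Distance 7: (x=5, y=0), (x=4, y=1), (x=3, y=2), (x=4, y=3)
  Distance 8: (x=4, y=0), (x=3, y=1), (x=2, y=2)
  Distance 9: (x=3, y=0), (x=2, y=1), (x=1, y=2)
  Distance 10: (x=2, y=0), (x=1, y=1), (x=0, y=2), (x=1, y=3)
  Distance 11: (x=1, y=0), (x=0, y=1), (x=0, y=3), (x=1, y=4)
  Distance 12: (x=0, y=0), (x=0, y=4), (x=2, y=4)
  Distance 13: (x=3, y=4)
Total reachable: 52 (grid has 52 open cells total)

Answer: Reachable cells: 52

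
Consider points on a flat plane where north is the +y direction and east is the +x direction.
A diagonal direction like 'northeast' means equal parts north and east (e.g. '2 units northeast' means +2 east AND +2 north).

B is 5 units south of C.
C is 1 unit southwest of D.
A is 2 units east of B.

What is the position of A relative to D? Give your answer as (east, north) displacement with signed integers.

Place D at the origin (east=0, north=0).
  C is 1 unit southwest of D: delta (east=-1, north=-1); C at (east=-1, north=-1).
  B is 5 units south of C: delta (east=+0, north=-5); B at (east=-1, north=-6).
  A is 2 units east of B: delta (east=+2, north=+0); A at (east=1, north=-6).
Therefore A relative to D: (east=1, north=-6).

Answer: A is at (east=1, north=-6) relative to D.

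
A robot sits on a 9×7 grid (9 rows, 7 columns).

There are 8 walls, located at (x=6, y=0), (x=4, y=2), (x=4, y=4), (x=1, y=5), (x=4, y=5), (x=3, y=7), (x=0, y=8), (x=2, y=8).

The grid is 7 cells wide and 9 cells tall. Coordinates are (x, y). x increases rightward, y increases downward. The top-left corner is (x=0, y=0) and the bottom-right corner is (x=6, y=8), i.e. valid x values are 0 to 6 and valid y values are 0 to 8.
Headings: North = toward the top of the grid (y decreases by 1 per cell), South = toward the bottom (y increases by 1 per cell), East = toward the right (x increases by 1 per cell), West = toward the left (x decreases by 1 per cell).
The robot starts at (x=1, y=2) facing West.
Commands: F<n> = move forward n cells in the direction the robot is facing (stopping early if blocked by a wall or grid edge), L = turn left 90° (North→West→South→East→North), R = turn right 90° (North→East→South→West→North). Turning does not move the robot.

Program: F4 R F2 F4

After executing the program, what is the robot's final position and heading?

Answer: Final position: (x=0, y=0), facing North

Derivation:
Start: (x=1, y=2), facing West
  F4: move forward 1/4 (blocked), now at (x=0, y=2)
  R: turn right, now facing North
  F2: move forward 2, now at (x=0, y=0)
  F4: move forward 0/4 (blocked), now at (x=0, y=0)
Final: (x=0, y=0), facing North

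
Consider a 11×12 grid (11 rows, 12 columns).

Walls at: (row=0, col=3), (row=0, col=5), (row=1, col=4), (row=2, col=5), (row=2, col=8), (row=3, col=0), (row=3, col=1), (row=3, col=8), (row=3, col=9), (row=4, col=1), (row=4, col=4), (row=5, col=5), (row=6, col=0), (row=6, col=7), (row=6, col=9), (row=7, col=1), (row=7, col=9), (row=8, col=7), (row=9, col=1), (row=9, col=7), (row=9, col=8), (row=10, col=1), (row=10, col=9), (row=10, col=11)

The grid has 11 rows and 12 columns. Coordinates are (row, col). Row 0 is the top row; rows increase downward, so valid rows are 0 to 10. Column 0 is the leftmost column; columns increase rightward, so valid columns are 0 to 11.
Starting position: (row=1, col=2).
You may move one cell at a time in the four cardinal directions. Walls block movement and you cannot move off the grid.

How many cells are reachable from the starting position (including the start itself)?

Answer: Reachable cells: 107

Derivation:
BFS flood-fill from (row=1, col=2):
  Distance 0: (row=1, col=2)
  Distance 1: (row=0, col=2), (row=1, col=1), (row=1, col=3), (row=2, col=2)
  Distance 2: (row=0, col=1), (row=1, col=0), (row=2, col=1), (row=2, col=3), (row=3, col=2)
  Distance 3: (row=0, col=0), (row=2, col=0), (row=2, col=4), (row=3, col=3), (row=4, col=2)
  Distance 4: (row=3, col=4), (row=4, col=3), (row=5, col=2)
  Distance 5: (row=3, col=5), (row=5, col=1), (row=5, col=3), (row=6, col=2)
  Distance 6: (row=3, col=6), (row=4, col=5), (row=5, col=0), (row=5, col=4), (row=6, col=1), (row=6, col=3), (row=7, col=2)
  Distance 7: (row=2, col=6), (row=3, col=7), (row=4, col=0), (row=4, col=6), (row=6, col=4), (row=7, col=3), (row=8, col=2)
  Distance 8: (row=1, col=6), (row=2, col=7), (row=4, col=7), (row=5, col=6), (row=6, col=5), (row=7, col=4), (row=8, col=1), (row=8, col=3), (row=9, col=2)
  Distance 9: (row=0, col=6), (row=1, col=5), (row=1, col=7), (row=4, col=8), (row=5, col=7), (row=6, col=6), (row=7, col=5), (row=8, col=0), (row=8, col=4), (row=9, col=3), (row=10, col=2)
  Distance 10: (row=0, col=7), (row=1, col=8), (row=4, col=9), (row=5, col=8), (row=7, col=0), (row=7, col=6), (row=8, col=5), (row=9, col=0), (row=9, col=4), (row=10, col=3)
  Distance 11: (row=0, col=8), (row=1, col=9), (row=4, col=10), (row=5, col=9), (row=6, col=8), (row=7, col=7), (row=8, col=6), (row=9, col=5), (row=10, col=0), (row=10, col=4)
  Distance 12: (row=0, col=9), (row=1, col=10), (row=2, col=9), (row=3, col=10), (row=4, col=11), (row=5, col=10), (row=7, col=8), (row=9, col=6), (row=10, col=5)
  Distance 13: (row=0, col=10), (row=1, col=11), (row=2, col=10), (row=3, col=11), (row=5, col=11), (row=6, col=10), (row=8, col=8), (row=10, col=6)
  Distance 14: (row=0, col=11), (row=2, col=11), (row=6, col=11), (row=7, col=10), (row=8, col=9), (row=10, col=7)
  Distance 15: (row=7, col=11), (row=8, col=10), (row=9, col=9), (row=10, col=8)
  Distance 16: (row=8, col=11), (row=9, col=10)
  Distance 17: (row=9, col=11), (row=10, col=10)
Total reachable: 107 (grid has 108 open cells total)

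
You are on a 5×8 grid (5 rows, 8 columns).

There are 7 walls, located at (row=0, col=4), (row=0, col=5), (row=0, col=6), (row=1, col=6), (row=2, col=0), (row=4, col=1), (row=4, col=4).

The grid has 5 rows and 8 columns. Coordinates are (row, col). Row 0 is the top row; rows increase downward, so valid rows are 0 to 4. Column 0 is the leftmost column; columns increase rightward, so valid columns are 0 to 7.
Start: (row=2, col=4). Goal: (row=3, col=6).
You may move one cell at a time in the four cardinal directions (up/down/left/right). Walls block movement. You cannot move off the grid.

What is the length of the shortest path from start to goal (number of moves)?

Answer: Shortest path length: 3

Derivation:
BFS from (row=2, col=4) until reaching (row=3, col=6):
  Distance 0: (row=2, col=4)
  Distance 1: (row=1, col=4), (row=2, col=3), (row=2, col=5), (row=3, col=4)
  Distance 2: (row=1, col=3), (row=1, col=5), (row=2, col=2), (row=2, col=6), (row=3, col=3), (row=3, col=5)
  Distance 3: (row=0, col=3), (row=1, col=2), (row=2, col=1), (row=2, col=7), (row=3, col=2), (row=3, col=6), (row=4, col=3), (row=4, col=5)  <- goal reached here
One shortest path (3 moves): (row=2, col=4) -> (row=2, col=5) -> (row=2, col=6) -> (row=3, col=6)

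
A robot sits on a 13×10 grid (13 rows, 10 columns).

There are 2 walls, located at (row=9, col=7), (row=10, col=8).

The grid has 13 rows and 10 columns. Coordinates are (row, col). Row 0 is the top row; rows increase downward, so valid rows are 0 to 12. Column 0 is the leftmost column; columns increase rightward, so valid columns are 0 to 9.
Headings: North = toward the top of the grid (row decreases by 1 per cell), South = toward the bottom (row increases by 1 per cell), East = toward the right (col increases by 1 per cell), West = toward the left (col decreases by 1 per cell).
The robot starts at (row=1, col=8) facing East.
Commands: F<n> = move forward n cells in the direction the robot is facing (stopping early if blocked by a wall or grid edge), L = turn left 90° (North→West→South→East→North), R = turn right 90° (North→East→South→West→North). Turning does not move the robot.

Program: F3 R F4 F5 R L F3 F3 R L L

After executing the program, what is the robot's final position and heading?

Start: (row=1, col=8), facing East
  F3: move forward 1/3 (blocked), now at (row=1, col=9)
  R: turn right, now facing South
  F4: move forward 4, now at (row=5, col=9)
  F5: move forward 5, now at (row=10, col=9)
  R: turn right, now facing West
  L: turn left, now facing South
  F3: move forward 2/3 (blocked), now at (row=12, col=9)
  F3: move forward 0/3 (blocked), now at (row=12, col=9)
  R: turn right, now facing West
  L: turn left, now facing South
  L: turn left, now facing East
Final: (row=12, col=9), facing East

Answer: Final position: (row=12, col=9), facing East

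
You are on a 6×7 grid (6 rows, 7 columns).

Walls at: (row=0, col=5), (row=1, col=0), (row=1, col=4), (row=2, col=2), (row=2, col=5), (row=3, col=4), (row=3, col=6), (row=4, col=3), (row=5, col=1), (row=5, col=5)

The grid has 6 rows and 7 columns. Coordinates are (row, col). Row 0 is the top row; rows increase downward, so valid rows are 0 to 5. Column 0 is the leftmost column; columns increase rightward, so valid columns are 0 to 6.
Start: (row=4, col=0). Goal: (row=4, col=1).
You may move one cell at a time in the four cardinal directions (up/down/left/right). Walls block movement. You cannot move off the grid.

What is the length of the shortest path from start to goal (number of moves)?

BFS from (row=4, col=0) until reaching (row=4, col=1):
  Distance 0: (row=4, col=0)
  Distance 1: (row=3, col=0), (row=4, col=1), (row=5, col=0)  <- goal reached here
One shortest path (1 moves): (row=4, col=0) -> (row=4, col=1)

Answer: Shortest path length: 1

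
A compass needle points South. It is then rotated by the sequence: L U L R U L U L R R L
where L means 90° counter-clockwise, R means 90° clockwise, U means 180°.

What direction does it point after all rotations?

Answer: Final heading: South

Derivation:
Start: South
  L (left (90° counter-clockwise)) -> East
  U (U-turn (180°)) -> West
  L (left (90° counter-clockwise)) -> South
  R (right (90° clockwise)) -> West
  U (U-turn (180°)) -> East
  L (left (90° counter-clockwise)) -> North
  U (U-turn (180°)) -> South
  L (left (90° counter-clockwise)) -> East
  R (right (90° clockwise)) -> South
  R (right (90° clockwise)) -> West
  L (left (90° counter-clockwise)) -> South
Final: South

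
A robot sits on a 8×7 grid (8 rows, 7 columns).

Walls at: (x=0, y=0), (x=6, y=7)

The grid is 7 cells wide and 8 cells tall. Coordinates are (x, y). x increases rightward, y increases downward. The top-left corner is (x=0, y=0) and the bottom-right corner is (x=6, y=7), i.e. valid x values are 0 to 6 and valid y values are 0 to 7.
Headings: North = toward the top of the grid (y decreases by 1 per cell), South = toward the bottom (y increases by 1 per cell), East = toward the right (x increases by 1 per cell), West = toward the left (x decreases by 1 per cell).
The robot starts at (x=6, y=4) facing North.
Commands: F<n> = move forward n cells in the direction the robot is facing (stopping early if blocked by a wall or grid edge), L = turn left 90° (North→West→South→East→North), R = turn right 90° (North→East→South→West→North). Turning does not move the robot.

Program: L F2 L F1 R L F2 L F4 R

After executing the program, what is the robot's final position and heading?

Answer: Final position: (x=5, y=7), facing South

Derivation:
Start: (x=6, y=4), facing North
  L: turn left, now facing West
  F2: move forward 2, now at (x=4, y=4)
  L: turn left, now facing South
  F1: move forward 1, now at (x=4, y=5)
  R: turn right, now facing West
  L: turn left, now facing South
  F2: move forward 2, now at (x=4, y=7)
  L: turn left, now facing East
  F4: move forward 1/4 (blocked), now at (x=5, y=7)
  R: turn right, now facing South
Final: (x=5, y=7), facing South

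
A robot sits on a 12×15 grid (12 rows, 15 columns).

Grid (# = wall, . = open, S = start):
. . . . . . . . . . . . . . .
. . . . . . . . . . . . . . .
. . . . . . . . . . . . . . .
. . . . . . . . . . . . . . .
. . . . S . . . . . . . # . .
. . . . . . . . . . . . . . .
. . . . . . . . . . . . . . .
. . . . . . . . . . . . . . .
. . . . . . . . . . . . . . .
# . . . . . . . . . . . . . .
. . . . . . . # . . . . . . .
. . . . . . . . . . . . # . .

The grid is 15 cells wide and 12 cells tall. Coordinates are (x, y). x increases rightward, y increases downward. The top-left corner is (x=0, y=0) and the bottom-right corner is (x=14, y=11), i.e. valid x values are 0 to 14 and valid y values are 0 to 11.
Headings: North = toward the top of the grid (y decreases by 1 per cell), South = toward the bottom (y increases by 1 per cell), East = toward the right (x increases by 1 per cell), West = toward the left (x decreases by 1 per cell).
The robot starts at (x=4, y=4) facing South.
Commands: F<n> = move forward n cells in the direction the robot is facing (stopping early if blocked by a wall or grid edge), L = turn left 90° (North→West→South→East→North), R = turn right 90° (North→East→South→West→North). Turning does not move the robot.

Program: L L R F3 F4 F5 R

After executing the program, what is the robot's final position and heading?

Start: (x=4, y=4), facing South
  L: turn left, now facing East
  L: turn left, now facing North
  R: turn right, now facing East
  F3: move forward 3, now at (x=7, y=4)
  F4: move forward 4, now at (x=11, y=4)
  F5: move forward 0/5 (blocked), now at (x=11, y=4)
  R: turn right, now facing South
Final: (x=11, y=4), facing South

Answer: Final position: (x=11, y=4), facing South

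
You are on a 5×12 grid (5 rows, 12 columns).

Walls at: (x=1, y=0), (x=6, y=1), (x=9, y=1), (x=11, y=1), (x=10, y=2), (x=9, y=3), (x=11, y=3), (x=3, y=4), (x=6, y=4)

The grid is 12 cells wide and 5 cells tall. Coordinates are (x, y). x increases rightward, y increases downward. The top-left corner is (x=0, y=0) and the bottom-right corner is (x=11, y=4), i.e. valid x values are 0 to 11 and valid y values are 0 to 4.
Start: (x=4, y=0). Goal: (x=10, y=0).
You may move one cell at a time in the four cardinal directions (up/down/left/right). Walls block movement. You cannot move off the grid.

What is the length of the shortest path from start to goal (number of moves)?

BFS from (x=4, y=0) until reaching (x=10, y=0):
  Distance 0: (x=4, y=0)
  Distance 1: (x=3, y=0), (x=5, y=0), (x=4, y=1)
  Distance 2: (x=2, y=0), (x=6, y=0), (x=3, y=1), (x=5, y=1), (x=4, y=2)
  Distance 3: (x=7, y=0), (x=2, y=1), (x=3, y=2), (x=5, y=2), (x=4, y=3)
  Distance 4: (x=8, y=0), (x=1, y=1), (x=7, y=1), (x=2, y=2), (x=6, y=2), (x=3, y=3), (x=5, y=3), (x=4, y=4)
  Distance 5: (x=9, y=0), (x=0, y=1), (x=8, y=1), (x=1, y=2), (x=7, y=2), (x=2, y=3), (x=6, y=3), (x=5, y=4)
  Distance 6: (x=0, y=0), (x=10, y=0), (x=0, y=2), (x=8, y=2), (x=1, y=3), (x=7, y=3), (x=2, y=4)  <- goal reached here
One shortest path (6 moves): (x=4, y=0) -> (x=5, y=0) -> (x=6, y=0) -> (x=7, y=0) -> (x=8, y=0) -> (x=9, y=0) -> (x=10, y=0)

Answer: Shortest path length: 6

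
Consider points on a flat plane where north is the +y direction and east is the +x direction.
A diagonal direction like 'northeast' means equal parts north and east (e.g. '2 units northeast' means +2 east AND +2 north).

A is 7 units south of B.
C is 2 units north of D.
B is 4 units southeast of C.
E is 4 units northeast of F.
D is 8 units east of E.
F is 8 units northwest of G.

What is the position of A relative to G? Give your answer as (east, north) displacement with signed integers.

Answer: A is at (east=8, north=3) relative to G.

Derivation:
Place G at the origin (east=0, north=0).
  F is 8 units northwest of G: delta (east=-8, north=+8); F at (east=-8, north=8).
  E is 4 units northeast of F: delta (east=+4, north=+4); E at (east=-4, north=12).
  D is 8 units east of E: delta (east=+8, north=+0); D at (east=4, north=12).
  C is 2 units north of D: delta (east=+0, north=+2); C at (east=4, north=14).
  B is 4 units southeast of C: delta (east=+4, north=-4); B at (east=8, north=10).
  A is 7 units south of B: delta (east=+0, north=-7); A at (east=8, north=3).
Therefore A relative to G: (east=8, north=3).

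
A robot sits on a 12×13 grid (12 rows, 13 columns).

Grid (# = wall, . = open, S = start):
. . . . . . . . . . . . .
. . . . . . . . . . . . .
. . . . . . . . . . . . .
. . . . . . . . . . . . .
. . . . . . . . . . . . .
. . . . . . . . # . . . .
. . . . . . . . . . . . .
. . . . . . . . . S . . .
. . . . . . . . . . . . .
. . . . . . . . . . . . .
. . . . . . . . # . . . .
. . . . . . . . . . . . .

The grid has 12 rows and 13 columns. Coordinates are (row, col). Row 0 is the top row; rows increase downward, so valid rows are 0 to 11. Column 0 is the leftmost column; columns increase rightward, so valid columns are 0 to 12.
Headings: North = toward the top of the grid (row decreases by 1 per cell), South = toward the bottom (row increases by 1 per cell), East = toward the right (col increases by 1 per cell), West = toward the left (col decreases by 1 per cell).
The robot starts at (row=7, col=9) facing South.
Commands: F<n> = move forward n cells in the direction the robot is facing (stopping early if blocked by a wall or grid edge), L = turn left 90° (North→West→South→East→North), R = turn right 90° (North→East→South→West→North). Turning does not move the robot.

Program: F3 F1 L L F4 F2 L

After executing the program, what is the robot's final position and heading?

Start: (row=7, col=9), facing South
  F3: move forward 3, now at (row=10, col=9)
  F1: move forward 1, now at (row=11, col=9)
  L: turn left, now facing East
  L: turn left, now facing North
  F4: move forward 4, now at (row=7, col=9)
  F2: move forward 2, now at (row=5, col=9)
  L: turn left, now facing West
Final: (row=5, col=9), facing West

Answer: Final position: (row=5, col=9), facing West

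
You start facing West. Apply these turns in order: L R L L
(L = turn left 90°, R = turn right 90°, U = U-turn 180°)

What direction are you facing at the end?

Start: West
  L (left (90° counter-clockwise)) -> South
  R (right (90° clockwise)) -> West
  L (left (90° counter-clockwise)) -> South
  L (left (90° counter-clockwise)) -> East
Final: East

Answer: Final heading: East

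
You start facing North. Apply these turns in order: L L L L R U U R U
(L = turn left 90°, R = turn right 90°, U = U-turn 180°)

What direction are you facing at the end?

Start: North
  L (left (90° counter-clockwise)) -> West
  L (left (90° counter-clockwise)) -> South
  L (left (90° counter-clockwise)) -> East
  L (left (90° counter-clockwise)) -> North
  R (right (90° clockwise)) -> East
  U (U-turn (180°)) -> West
  U (U-turn (180°)) -> East
  R (right (90° clockwise)) -> South
  U (U-turn (180°)) -> North
Final: North

Answer: Final heading: North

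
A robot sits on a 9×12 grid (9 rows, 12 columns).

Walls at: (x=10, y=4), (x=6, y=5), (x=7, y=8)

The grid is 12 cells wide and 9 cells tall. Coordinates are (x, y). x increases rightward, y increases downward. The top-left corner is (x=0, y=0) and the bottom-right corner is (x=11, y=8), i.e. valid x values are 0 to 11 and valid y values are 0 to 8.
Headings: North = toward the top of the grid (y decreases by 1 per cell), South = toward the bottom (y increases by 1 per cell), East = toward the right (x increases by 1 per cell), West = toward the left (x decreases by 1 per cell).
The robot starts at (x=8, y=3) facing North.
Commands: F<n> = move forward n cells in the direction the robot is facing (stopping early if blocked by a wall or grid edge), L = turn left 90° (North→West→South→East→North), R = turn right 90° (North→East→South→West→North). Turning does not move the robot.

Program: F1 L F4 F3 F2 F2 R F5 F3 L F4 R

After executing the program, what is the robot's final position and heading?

Answer: Final position: (x=0, y=0), facing North

Derivation:
Start: (x=8, y=3), facing North
  F1: move forward 1, now at (x=8, y=2)
  L: turn left, now facing West
  F4: move forward 4, now at (x=4, y=2)
  F3: move forward 3, now at (x=1, y=2)
  F2: move forward 1/2 (blocked), now at (x=0, y=2)
  F2: move forward 0/2 (blocked), now at (x=0, y=2)
  R: turn right, now facing North
  F5: move forward 2/5 (blocked), now at (x=0, y=0)
  F3: move forward 0/3 (blocked), now at (x=0, y=0)
  L: turn left, now facing West
  F4: move forward 0/4 (blocked), now at (x=0, y=0)
  R: turn right, now facing North
Final: (x=0, y=0), facing North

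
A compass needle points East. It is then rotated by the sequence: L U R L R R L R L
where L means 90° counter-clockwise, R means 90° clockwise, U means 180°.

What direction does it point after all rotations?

Answer: Final heading: West

Derivation:
Start: East
  L (left (90° counter-clockwise)) -> North
  U (U-turn (180°)) -> South
  R (right (90° clockwise)) -> West
  L (left (90° counter-clockwise)) -> South
  R (right (90° clockwise)) -> West
  R (right (90° clockwise)) -> North
  L (left (90° counter-clockwise)) -> West
  R (right (90° clockwise)) -> North
  L (left (90° counter-clockwise)) -> West
Final: West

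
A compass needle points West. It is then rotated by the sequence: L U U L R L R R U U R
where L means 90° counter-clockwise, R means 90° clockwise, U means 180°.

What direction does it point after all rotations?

Start: West
  L (left (90° counter-clockwise)) -> South
  U (U-turn (180°)) -> North
  U (U-turn (180°)) -> South
  L (left (90° counter-clockwise)) -> East
  R (right (90° clockwise)) -> South
  L (left (90° counter-clockwise)) -> East
  R (right (90° clockwise)) -> South
  R (right (90° clockwise)) -> West
  U (U-turn (180°)) -> East
  U (U-turn (180°)) -> West
  R (right (90° clockwise)) -> North
Final: North

Answer: Final heading: North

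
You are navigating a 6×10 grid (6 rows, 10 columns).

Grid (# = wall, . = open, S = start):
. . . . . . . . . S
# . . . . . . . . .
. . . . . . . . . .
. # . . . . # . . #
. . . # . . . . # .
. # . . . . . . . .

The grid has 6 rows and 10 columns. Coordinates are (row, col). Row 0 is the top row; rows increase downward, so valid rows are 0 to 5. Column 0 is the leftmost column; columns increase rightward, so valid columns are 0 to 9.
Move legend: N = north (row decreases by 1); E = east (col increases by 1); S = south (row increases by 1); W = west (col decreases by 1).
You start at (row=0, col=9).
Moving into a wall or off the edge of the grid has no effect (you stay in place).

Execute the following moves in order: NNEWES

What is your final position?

Answer: Final position: (row=1, col=9)

Derivation:
Start: (row=0, col=9)
  N (north): blocked, stay at (row=0, col=9)
  N (north): blocked, stay at (row=0, col=9)
  E (east): blocked, stay at (row=0, col=9)
  W (west): (row=0, col=9) -> (row=0, col=8)
  E (east): (row=0, col=8) -> (row=0, col=9)
  S (south): (row=0, col=9) -> (row=1, col=9)
Final: (row=1, col=9)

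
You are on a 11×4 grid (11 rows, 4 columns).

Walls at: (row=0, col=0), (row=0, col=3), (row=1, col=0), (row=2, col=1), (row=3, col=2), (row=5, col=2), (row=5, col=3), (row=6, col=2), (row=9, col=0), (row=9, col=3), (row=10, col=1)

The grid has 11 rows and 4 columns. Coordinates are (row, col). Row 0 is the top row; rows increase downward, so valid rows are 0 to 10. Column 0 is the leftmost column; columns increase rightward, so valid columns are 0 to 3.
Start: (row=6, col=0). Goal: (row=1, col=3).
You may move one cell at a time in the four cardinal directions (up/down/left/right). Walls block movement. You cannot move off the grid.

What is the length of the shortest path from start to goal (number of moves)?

BFS from (row=6, col=0) until reaching (row=1, col=3):
  Distance 0: (row=6, col=0)
  Distance 1: (row=5, col=0), (row=6, col=1), (row=7, col=0)
  Distance 2: (row=4, col=0), (row=5, col=1), (row=7, col=1), (row=8, col=0)
  Distance 3: (row=3, col=0), (row=4, col=1), (row=7, col=2), (row=8, col=1)
  Distance 4: (row=2, col=0), (row=3, col=1), (row=4, col=2), (row=7, col=3), (row=8, col=2), (row=9, col=1)
  Distance 5: (row=4, col=3), (row=6, col=3), (row=8, col=3), (row=9, col=2)
  Distance 6: (row=3, col=3), (row=10, col=2)
  Distance 7: (row=2, col=3), (row=10, col=3)
  Distance 8: (row=1, col=3), (row=2, col=2)  <- goal reached here
One shortest path (8 moves): (row=6, col=0) -> (row=6, col=1) -> (row=5, col=1) -> (row=4, col=1) -> (row=4, col=2) -> (row=4, col=3) -> (row=3, col=3) -> (row=2, col=3) -> (row=1, col=3)

Answer: Shortest path length: 8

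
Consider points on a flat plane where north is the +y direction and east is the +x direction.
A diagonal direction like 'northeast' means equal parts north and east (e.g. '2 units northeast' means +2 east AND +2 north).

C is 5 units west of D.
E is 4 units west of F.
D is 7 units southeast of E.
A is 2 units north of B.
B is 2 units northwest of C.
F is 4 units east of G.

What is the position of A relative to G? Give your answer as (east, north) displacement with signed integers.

Place G at the origin (east=0, north=0).
  F is 4 units east of G: delta (east=+4, north=+0); F at (east=4, north=0).
  E is 4 units west of F: delta (east=-4, north=+0); E at (east=0, north=0).
  D is 7 units southeast of E: delta (east=+7, north=-7); D at (east=7, north=-7).
  C is 5 units west of D: delta (east=-5, north=+0); C at (east=2, north=-7).
  B is 2 units northwest of C: delta (east=-2, north=+2); B at (east=0, north=-5).
  A is 2 units north of B: delta (east=+0, north=+2); A at (east=0, north=-3).
Therefore A relative to G: (east=0, north=-3).

Answer: A is at (east=0, north=-3) relative to G.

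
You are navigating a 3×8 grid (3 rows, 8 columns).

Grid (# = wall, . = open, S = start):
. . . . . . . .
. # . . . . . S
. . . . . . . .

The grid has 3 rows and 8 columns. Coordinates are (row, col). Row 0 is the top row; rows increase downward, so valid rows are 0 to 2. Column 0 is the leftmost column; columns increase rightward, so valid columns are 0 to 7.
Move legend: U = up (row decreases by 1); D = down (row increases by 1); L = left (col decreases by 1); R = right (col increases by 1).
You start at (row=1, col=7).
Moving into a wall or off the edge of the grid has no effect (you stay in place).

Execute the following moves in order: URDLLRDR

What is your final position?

Start: (row=1, col=7)
  U (up): (row=1, col=7) -> (row=0, col=7)
  R (right): blocked, stay at (row=0, col=7)
  D (down): (row=0, col=7) -> (row=1, col=7)
  L (left): (row=1, col=7) -> (row=1, col=6)
  L (left): (row=1, col=6) -> (row=1, col=5)
  R (right): (row=1, col=5) -> (row=1, col=6)
  D (down): (row=1, col=6) -> (row=2, col=6)
  R (right): (row=2, col=6) -> (row=2, col=7)
Final: (row=2, col=7)

Answer: Final position: (row=2, col=7)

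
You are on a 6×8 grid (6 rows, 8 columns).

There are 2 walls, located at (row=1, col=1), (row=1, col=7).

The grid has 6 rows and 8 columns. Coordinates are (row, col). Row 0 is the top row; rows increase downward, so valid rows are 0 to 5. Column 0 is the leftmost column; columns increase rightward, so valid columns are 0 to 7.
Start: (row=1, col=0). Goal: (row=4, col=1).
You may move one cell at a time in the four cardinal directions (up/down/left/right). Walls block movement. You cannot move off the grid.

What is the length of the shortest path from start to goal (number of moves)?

Answer: Shortest path length: 4

Derivation:
BFS from (row=1, col=0) until reaching (row=4, col=1):
  Distance 0: (row=1, col=0)
  Distance 1: (row=0, col=0), (row=2, col=0)
  Distance 2: (row=0, col=1), (row=2, col=1), (row=3, col=0)
  Distance 3: (row=0, col=2), (row=2, col=2), (row=3, col=1), (row=4, col=0)
  Distance 4: (row=0, col=3), (row=1, col=2), (row=2, col=3), (row=3, col=2), (row=4, col=1), (row=5, col=0)  <- goal reached here
One shortest path (4 moves): (row=1, col=0) -> (row=2, col=0) -> (row=2, col=1) -> (row=3, col=1) -> (row=4, col=1)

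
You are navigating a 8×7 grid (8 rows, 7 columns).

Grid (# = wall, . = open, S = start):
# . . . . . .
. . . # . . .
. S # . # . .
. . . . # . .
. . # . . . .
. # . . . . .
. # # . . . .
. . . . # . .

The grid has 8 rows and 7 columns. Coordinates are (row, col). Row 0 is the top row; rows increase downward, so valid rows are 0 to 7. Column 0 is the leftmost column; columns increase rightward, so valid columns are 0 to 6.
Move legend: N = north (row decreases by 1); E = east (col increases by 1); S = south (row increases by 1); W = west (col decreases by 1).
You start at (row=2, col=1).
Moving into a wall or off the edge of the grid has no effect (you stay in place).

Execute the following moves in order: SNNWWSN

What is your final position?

Answer: Final position: (row=1, col=0)

Derivation:
Start: (row=2, col=1)
  S (south): (row=2, col=1) -> (row=3, col=1)
  N (north): (row=3, col=1) -> (row=2, col=1)
  N (north): (row=2, col=1) -> (row=1, col=1)
  W (west): (row=1, col=1) -> (row=1, col=0)
  W (west): blocked, stay at (row=1, col=0)
  S (south): (row=1, col=0) -> (row=2, col=0)
  N (north): (row=2, col=0) -> (row=1, col=0)
Final: (row=1, col=0)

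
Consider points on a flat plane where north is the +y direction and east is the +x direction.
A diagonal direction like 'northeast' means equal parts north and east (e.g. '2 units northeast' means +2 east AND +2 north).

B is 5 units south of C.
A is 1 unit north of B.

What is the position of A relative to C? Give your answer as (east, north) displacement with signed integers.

Answer: A is at (east=0, north=-4) relative to C.

Derivation:
Place C at the origin (east=0, north=0).
  B is 5 units south of C: delta (east=+0, north=-5); B at (east=0, north=-5).
  A is 1 unit north of B: delta (east=+0, north=+1); A at (east=0, north=-4).
Therefore A relative to C: (east=0, north=-4).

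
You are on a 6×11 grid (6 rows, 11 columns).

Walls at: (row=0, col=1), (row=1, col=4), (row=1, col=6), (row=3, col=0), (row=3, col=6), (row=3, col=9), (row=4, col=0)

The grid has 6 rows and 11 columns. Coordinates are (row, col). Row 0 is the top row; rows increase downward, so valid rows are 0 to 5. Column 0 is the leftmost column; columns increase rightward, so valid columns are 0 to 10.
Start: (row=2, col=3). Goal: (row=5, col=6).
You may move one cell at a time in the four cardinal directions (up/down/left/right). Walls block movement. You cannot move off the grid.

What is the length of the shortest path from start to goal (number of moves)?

BFS from (row=2, col=3) until reaching (row=5, col=6):
  Distance 0: (row=2, col=3)
  Distance 1: (row=1, col=3), (row=2, col=2), (row=2, col=4), (row=3, col=3)
  Distance 2: (row=0, col=3), (row=1, col=2), (row=2, col=1), (row=2, col=5), (row=3, col=2), (row=3, col=4), (row=4, col=3)
  Distance 3: (row=0, col=2), (row=0, col=4), (row=1, col=1), (row=1, col=5), (row=2, col=0), (row=2, col=6), (row=3, col=1), (row=3, col=5), (row=4, col=2), (row=4, col=4), (row=5, col=3)
  Distance 4: (row=0, col=5), (row=1, col=0), (row=2, col=7), (row=4, col=1), (row=4, col=5), (row=5, col=2), (row=5, col=4)
  Distance 5: (row=0, col=0), (row=0, col=6), (row=1, col=7), (row=2, col=8), (row=3, col=7), (row=4, col=6), (row=5, col=1), (row=5, col=5)
  Distance 6: (row=0, col=7), (row=1, col=8), (row=2, col=9), (row=3, col=8), (row=4, col=7), (row=5, col=0), (row=5, col=6)  <- goal reached here
One shortest path (6 moves): (row=2, col=3) -> (row=2, col=4) -> (row=2, col=5) -> (row=3, col=5) -> (row=4, col=5) -> (row=4, col=6) -> (row=5, col=6)

Answer: Shortest path length: 6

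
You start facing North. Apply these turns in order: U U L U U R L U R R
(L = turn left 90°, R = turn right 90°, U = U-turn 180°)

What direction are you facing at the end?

Start: North
  U (U-turn (180°)) -> South
  U (U-turn (180°)) -> North
  L (left (90° counter-clockwise)) -> West
  U (U-turn (180°)) -> East
  U (U-turn (180°)) -> West
  R (right (90° clockwise)) -> North
  L (left (90° counter-clockwise)) -> West
  U (U-turn (180°)) -> East
  R (right (90° clockwise)) -> South
  R (right (90° clockwise)) -> West
Final: West

Answer: Final heading: West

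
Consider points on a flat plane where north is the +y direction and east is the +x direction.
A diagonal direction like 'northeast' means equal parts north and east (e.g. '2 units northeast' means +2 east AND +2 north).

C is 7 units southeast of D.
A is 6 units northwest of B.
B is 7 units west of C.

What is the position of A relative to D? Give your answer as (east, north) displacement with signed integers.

Answer: A is at (east=-6, north=-1) relative to D.

Derivation:
Place D at the origin (east=0, north=0).
  C is 7 units southeast of D: delta (east=+7, north=-7); C at (east=7, north=-7).
  B is 7 units west of C: delta (east=-7, north=+0); B at (east=0, north=-7).
  A is 6 units northwest of B: delta (east=-6, north=+6); A at (east=-6, north=-1).
Therefore A relative to D: (east=-6, north=-1).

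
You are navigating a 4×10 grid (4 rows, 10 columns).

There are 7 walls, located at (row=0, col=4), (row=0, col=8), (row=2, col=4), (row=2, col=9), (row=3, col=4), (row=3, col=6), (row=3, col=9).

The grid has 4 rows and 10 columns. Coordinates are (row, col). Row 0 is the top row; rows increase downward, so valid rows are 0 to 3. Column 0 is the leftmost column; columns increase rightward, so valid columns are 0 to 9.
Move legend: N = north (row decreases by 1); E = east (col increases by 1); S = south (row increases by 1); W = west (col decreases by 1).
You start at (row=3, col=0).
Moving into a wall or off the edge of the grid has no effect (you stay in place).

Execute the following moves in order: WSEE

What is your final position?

Start: (row=3, col=0)
  W (west): blocked, stay at (row=3, col=0)
  S (south): blocked, stay at (row=3, col=0)
  E (east): (row=3, col=0) -> (row=3, col=1)
  E (east): (row=3, col=1) -> (row=3, col=2)
Final: (row=3, col=2)

Answer: Final position: (row=3, col=2)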